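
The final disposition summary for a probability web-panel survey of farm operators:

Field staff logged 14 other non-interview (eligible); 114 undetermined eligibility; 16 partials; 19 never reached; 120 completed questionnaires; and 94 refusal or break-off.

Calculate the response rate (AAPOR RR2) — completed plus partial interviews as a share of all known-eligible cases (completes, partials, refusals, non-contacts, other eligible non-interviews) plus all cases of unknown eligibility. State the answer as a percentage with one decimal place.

36.1%

Num: 120 + 16 = 136
Denominator: 120 + 16 + 94 + 19 + 14 + 114 = 377
RR2 = 136 / 377 = 0.3607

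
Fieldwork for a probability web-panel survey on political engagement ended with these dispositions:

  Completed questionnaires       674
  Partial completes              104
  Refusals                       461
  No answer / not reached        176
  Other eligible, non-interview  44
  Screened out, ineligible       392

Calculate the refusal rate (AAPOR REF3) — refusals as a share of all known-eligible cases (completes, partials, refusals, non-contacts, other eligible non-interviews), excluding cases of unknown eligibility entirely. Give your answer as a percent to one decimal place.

31.6%

Top: 461
Denom: 674 + 104 + 461 + 176 + 44 = 1459
REF3 = 461 / 1459 = 0.3160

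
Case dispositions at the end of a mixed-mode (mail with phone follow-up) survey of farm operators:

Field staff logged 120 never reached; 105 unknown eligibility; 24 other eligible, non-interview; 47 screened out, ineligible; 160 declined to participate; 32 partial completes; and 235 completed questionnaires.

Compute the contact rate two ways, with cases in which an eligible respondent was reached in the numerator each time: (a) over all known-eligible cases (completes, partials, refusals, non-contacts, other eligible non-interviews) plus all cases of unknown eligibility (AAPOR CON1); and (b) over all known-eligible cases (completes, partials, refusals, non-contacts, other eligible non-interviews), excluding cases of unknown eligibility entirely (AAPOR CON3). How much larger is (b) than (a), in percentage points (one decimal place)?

12.3

Numerator: 235 + 32 + 160 + 24 = 451
Denominator: 235 + 32 + 160 + 120 + 24 + 105 = 676
CON1 = 451 / 676 = 0.6672
Denominator: 235 + 32 + 160 + 120 + 24 = 571
CON3 = 451 / 571 = 0.7898
Difference = 78.98 − 66.72 = 12.26 percentage points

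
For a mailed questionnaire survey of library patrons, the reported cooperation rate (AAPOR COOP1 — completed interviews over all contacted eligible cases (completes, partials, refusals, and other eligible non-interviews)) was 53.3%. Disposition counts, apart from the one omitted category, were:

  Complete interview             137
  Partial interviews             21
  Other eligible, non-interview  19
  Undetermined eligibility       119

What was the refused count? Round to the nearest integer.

COOP1 = 137 / D = 0.533
D = 137 / 0.533 = 257.0
Other denominator terms total 177
refused = 257.0 − 177 ≈ 80

80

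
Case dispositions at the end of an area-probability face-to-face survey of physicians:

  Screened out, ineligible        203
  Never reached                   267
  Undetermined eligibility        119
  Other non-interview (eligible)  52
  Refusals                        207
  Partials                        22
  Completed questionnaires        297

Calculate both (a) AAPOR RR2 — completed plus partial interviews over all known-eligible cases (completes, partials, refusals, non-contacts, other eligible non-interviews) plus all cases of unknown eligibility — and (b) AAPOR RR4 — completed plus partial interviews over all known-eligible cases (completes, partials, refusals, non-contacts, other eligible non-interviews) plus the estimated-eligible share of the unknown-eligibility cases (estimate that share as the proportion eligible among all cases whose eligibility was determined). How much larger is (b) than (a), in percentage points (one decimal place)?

0.8

Top → 297 + 22 = 319
Denom → 297 + 22 + 207 + 267 + 52 + 119 = 964
RR2 = 319 / 964 = 0.3309
Known eligible → 297 + 22 + 207 + 267 + 52 = 845
e = 845 / (845 + 203) = 845 / 1048 = 0.8063
Eligible share of unknowns → 0.8063 × 119 = 95.95
Denom → 845 + 95.95 = 940.95
RR4 = 319 / 940.95 = 0.3390
Difference = 33.90 − 33.09 = 0.81 percentage points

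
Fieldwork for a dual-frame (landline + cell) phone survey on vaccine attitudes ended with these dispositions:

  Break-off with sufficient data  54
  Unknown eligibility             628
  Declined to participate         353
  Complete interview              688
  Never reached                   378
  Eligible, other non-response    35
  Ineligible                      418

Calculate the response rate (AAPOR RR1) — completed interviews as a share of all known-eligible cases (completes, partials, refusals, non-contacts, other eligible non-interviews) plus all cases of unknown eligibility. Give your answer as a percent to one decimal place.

Numerator → 688
Base → 688 + 54 + 353 + 378 + 35 + 628 = 2136
RR1 = 688 / 2136 = 0.3221

32.2%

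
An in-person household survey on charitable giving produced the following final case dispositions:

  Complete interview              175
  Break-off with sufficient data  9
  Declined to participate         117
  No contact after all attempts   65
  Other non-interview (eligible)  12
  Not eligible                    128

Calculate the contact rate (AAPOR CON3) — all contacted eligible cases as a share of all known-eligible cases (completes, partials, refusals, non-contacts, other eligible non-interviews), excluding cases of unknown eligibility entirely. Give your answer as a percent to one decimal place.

Num = 175 + 9 + 117 + 12 = 313
Denominator = 175 + 9 + 117 + 65 + 12 = 378
CON3 = 313 / 378 = 0.8280

82.8%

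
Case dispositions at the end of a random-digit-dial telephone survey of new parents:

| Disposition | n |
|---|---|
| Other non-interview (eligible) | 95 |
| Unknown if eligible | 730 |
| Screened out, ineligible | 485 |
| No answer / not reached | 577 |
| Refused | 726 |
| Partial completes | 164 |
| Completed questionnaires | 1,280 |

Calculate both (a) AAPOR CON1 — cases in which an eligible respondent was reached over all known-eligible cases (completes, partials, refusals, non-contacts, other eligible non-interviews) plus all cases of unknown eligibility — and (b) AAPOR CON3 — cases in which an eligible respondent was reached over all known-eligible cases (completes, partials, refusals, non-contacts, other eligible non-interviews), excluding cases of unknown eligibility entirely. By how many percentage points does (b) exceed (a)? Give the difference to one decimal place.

16.3

Top = 1280 + 164 + 726 + 95 = 2265
Denom = 1280 + 164 + 726 + 577 + 95 + 730 = 3572
CON1 = 2265 / 3572 = 0.6341
Denom = 1280 + 164 + 726 + 577 + 95 = 2842
CON3 = 2265 / 2842 = 0.7970
Difference = 79.70 − 63.41 = 16.29 percentage points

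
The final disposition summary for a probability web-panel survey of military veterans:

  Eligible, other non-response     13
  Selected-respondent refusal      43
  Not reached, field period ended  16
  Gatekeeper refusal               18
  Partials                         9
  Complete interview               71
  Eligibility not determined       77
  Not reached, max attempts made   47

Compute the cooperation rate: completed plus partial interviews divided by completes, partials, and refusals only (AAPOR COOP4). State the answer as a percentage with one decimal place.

56.7%

Refusal or break-off = 18 + 43 = 61
Never reached = 16 + 47 = 63
Numerator → 71 + 9 = 80
Denom → 71 + 9 + 61 = 141
COOP4 = 80 / 141 = 0.5674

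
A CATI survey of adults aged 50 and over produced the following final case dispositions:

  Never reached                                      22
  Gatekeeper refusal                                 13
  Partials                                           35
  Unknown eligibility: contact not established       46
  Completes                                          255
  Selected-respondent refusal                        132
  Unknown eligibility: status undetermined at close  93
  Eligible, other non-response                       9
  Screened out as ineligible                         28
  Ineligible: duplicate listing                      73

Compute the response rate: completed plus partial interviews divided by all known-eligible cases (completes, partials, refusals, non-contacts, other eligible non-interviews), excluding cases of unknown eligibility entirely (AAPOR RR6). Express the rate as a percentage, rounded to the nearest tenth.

Refusals = 13 + 132 = 145
Unknown if eligible = 46 + 93 = 139
Not eligible = 28 + 73 = 101
Top → 255 + 35 = 290
Denom → 255 + 35 + 145 + 22 + 9 = 466
RR6 = 290 / 466 = 0.6223

62.2%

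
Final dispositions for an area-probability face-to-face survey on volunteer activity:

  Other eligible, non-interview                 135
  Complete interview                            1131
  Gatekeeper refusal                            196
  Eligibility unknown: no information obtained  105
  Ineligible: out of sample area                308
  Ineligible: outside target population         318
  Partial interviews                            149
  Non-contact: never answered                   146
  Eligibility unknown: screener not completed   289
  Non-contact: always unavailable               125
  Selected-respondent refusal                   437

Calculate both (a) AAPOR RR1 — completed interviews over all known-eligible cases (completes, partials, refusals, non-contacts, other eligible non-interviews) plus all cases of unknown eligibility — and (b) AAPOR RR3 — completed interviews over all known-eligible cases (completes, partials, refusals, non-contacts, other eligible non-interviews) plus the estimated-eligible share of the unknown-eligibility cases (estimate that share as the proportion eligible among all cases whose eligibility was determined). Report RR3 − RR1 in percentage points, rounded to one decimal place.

Refusals = 196 + 437 = 633
Never reached = 146 + 125 = 271
Eligibility not determined = 289 + 105 = 394
Out of scope = 318 + 308 = 626
Numerator → 1131
Denominator → 1131 + 149 + 633 + 271 + 135 + 394 = 2713
RR1 = 1131 / 2713 = 0.4169
Eligible (known) → 1131 + 149 + 633 + 271 + 135 = 2319
e = 2319 / (2319 + 626) = 2319 / 2945 = 0.7874
Estimated eligible among unknowns → 0.7874 × 394 = 310.24
Denominator → 2319 + 310.24 = 2629.24
RR3 = 1131 / 2629.24 = 0.4302
Difference = 43.02 − 41.69 = 1.33 percentage points

1.3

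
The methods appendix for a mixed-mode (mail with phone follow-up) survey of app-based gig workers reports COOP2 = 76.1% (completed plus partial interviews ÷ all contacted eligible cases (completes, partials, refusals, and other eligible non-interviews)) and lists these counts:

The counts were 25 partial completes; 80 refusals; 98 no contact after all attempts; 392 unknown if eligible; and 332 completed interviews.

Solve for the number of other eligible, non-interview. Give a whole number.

32

Top = 332 + 25 = 357
COOP2 = 357 / D = 0.761
D = 357 / 0.761 = 469.1
Rest of base = 437
other eligible, non-interview = 469.1 − 437 ≈ 32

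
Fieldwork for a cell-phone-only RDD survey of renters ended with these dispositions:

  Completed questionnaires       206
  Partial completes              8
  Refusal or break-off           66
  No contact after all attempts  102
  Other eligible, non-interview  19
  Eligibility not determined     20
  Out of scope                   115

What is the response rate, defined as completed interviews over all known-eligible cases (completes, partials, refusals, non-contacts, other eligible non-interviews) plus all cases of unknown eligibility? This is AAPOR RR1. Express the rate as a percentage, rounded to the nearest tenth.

Num: 206
Base: 206 + 8 + 66 + 102 + 19 + 20 = 421
RR1 = 206 / 421 = 0.4893

48.9%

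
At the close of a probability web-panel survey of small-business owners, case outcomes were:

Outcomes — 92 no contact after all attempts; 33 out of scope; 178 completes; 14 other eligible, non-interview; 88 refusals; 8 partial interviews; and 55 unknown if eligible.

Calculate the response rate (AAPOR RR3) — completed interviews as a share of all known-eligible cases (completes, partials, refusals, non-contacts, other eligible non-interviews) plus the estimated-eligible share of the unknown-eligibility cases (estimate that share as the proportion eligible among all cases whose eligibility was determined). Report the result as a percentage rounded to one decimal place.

Numerator → 178
Determined eligible → 178 + 8 + 88 + 92 + 14 = 380
e = 380 / (380 + 33) = 380 / 413 = 0.9201
e × U → 0.9201 × 55 = 50.61
Denominator → 380 + 50.61 = 430.61
RR3 = 178 / 430.61 = 0.4134

41.3%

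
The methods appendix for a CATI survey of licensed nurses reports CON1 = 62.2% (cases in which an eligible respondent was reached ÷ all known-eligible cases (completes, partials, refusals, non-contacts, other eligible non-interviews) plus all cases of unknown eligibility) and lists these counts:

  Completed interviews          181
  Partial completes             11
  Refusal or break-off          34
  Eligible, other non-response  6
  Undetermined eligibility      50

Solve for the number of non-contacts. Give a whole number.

Num = 181 + 11 + 34 + 6 = 232
CON1 = 232 / D = 0.622
D = 232 / 0.622 = 373.0
Rest of base = 282
non-contacts = 373.0 − 282 ≈ 91

91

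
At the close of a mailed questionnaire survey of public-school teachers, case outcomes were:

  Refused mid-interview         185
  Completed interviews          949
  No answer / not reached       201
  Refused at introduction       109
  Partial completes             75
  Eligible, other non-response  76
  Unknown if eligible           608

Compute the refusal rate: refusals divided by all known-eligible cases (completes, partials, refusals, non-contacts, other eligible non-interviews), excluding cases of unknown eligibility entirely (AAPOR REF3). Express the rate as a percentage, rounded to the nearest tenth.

18.4%

Refused = 109 + 185 = 294
Top: 294
Base: 949 + 75 + 294 + 201 + 76 = 1595
REF3 = 294 / 1595 = 0.1843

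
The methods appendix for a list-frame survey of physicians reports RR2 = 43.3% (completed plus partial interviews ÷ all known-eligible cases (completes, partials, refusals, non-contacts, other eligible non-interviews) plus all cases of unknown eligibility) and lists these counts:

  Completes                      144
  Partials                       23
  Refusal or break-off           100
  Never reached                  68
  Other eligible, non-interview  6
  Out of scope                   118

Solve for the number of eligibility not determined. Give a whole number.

Top: 144 + 23 = 167
RR2 = 167 / D = 0.433
D = 167 / 0.433 = 385.7
Rest of base = 341
eligibility not determined = 385.7 − 341 ≈ 45

45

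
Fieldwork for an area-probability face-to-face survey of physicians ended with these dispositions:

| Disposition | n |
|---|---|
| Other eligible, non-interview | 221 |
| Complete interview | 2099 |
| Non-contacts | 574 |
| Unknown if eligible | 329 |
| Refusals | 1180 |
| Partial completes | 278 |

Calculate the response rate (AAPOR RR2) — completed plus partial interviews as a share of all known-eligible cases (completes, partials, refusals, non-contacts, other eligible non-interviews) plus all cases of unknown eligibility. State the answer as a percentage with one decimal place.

50.8%

Numerator = 2099 + 278 = 2377
Base = 2099 + 278 + 1180 + 574 + 221 + 329 = 4681
RR2 = 2377 / 4681 = 0.5078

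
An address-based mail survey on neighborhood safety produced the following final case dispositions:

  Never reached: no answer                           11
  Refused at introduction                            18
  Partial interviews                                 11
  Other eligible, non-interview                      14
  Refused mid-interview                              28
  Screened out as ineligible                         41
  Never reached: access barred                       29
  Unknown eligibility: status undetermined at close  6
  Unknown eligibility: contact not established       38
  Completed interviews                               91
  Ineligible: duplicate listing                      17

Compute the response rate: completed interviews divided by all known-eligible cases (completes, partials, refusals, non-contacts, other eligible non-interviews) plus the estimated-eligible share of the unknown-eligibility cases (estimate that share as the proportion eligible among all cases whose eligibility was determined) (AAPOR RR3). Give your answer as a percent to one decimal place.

38.5%

Declined to participate = 18 + 28 = 46
No answer / not reached = 11 + 29 = 40
Unknown eligibility = 38 + 6 = 44
Out of scope = 41 + 17 = 58
Numerator: 91
Known eligible: 91 + 11 + 46 + 40 + 14 = 202
e = 202 / (202 + 58) = 202 / 260 = 0.7769
e × U: 0.7769 × 44 = 34.18
Denom: 202 + 34.18 = 236.18
RR3 = 91 / 236.18 = 0.3853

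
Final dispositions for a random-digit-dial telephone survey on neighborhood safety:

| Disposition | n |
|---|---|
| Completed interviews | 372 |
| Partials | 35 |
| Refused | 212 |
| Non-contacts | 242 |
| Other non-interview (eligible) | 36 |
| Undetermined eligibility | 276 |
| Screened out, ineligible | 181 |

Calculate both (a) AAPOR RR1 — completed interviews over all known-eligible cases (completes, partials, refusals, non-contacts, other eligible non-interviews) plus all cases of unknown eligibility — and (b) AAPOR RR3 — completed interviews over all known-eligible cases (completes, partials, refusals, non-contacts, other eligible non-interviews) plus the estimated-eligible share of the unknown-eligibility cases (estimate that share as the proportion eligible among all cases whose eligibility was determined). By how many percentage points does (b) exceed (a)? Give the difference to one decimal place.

1.3

Numerator = 372
Base = 372 + 35 + 212 + 242 + 36 + 276 = 1173
RR1 = 372 / 1173 = 0.3171
Determined eligible = 372 + 35 + 212 + 242 + 36 = 897
e = 897 / (897 + 181) = 897 / 1078 = 0.8321
Estimated eligible among unknowns = 0.8321 × 276 = 229.66
Base = 897 + 229.66 = 1126.66
RR3 = 372 / 1126.66 = 0.3302
Difference = 33.02 − 31.71 = 1.31 percentage points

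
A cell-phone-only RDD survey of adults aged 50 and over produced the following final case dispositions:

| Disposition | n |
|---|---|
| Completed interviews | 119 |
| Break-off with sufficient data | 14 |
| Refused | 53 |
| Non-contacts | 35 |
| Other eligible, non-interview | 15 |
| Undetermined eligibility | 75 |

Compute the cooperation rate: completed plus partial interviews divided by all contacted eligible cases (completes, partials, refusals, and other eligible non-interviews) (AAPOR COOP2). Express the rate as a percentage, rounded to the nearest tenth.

66.2%

Top → 119 + 14 = 133
Base → 119 + 14 + 53 + 15 = 201
COOP2 = 133 / 201 = 0.6617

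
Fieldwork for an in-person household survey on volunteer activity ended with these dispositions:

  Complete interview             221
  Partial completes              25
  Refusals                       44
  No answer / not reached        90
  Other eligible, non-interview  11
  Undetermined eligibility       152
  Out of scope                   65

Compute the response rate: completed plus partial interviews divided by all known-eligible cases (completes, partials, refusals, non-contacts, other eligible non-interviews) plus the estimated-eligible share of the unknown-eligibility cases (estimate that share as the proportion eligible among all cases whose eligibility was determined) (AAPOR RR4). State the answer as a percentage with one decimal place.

Numerator = 221 + 25 = 246
Determined eligible = 221 + 25 + 44 + 90 + 11 = 391
e = 391 / (391 + 65) = 391 / 456 = 0.8575
e × U = 0.8575 × 152 = 130.34
Denominator = 391 + 130.34 = 521.34
RR4 = 246 / 521.34 = 0.4719

47.2%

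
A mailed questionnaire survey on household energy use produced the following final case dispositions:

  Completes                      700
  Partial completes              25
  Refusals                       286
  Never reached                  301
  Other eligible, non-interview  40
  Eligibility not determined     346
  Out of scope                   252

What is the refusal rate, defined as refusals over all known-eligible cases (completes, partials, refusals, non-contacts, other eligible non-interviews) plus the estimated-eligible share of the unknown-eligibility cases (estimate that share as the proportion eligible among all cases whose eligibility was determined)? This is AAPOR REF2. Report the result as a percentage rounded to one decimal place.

17.4%

Numerator: 286
Known eligible: 700 + 25 + 286 + 301 + 40 = 1352
e = 1352 / (1352 + 252) = 1352 / 1604 = 0.8429
Eligible share of unknowns: 0.8429 × 346 = 291.64
Denom: 1352 + 291.64 = 1643.64
REF2 = 286 / 1643.64 = 0.1740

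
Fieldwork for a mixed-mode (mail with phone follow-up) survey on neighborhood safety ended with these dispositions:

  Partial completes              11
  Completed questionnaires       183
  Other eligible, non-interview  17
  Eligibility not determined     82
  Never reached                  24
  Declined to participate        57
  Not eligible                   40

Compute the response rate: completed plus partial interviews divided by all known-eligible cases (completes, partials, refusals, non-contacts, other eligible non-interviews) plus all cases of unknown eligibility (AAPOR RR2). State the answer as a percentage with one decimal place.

51.9%

Top: 183 + 11 = 194
Base: 183 + 11 + 57 + 24 + 17 + 82 = 374
RR2 = 194 / 374 = 0.5187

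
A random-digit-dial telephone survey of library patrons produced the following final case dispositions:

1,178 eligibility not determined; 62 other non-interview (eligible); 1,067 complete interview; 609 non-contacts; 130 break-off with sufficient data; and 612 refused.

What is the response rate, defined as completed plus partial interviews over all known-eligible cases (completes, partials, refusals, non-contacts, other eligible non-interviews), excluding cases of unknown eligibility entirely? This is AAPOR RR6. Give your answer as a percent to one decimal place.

48.3%

Top → 1067 + 130 = 1197
Denom → 1067 + 130 + 612 + 609 + 62 = 2480
RR6 = 1197 / 2480 = 0.4827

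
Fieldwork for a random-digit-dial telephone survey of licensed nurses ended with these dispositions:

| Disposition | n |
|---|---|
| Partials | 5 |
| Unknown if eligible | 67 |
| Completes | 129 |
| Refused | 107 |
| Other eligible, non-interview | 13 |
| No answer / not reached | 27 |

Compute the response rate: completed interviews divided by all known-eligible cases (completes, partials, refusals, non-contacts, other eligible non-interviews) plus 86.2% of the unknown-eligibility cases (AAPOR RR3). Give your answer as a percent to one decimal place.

38.1%

Numerator → 129
Known eligible → 129 + 5 + 107 + 27 + 13 = 281
e × U → 0.8620 × 67 = 57.75
Base → 281 + 57.75 = 338.75
RR3 = 129 / 338.75 = 0.3808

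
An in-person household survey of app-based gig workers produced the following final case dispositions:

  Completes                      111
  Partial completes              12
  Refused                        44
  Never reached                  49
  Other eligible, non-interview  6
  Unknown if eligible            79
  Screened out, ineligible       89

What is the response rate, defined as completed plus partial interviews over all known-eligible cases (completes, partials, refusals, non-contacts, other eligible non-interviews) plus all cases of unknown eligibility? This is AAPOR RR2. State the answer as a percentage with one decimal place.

Num: 111 + 12 = 123
Denom: 111 + 12 + 44 + 49 + 6 + 79 = 301
RR2 = 123 / 301 = 0.4086

40.9%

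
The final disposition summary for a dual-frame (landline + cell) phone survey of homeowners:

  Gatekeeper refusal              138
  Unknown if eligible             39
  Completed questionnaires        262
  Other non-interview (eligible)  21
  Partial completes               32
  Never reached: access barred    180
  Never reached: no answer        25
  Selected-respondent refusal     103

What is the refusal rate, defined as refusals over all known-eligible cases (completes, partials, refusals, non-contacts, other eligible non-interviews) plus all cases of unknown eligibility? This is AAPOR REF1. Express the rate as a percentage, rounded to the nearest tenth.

30.1%

Refused = 138 + 103 = 241
No contact after all attempts = 25 + 180 = 205
Num: 241
Denom: 262 + 32 + 241 + 205 + 21 + 39 = 800
REF1 = 241 / 800 = 0.3013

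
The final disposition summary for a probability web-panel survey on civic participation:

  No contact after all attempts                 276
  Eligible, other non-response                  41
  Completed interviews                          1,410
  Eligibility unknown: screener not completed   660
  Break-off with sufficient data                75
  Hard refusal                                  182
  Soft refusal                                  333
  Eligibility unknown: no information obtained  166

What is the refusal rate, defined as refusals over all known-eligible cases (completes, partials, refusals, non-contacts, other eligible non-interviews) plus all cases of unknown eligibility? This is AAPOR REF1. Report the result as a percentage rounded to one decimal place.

16.4%

Refusal or break-off = 182 + 333 = 515
Undetermined eligibility = 660 + 166 = 826
Numerator: 515
Base: 1410 + 75 + 515 + 276 + 41 + 826 = 3143
REF1 = 515 / 3143 = 0.1639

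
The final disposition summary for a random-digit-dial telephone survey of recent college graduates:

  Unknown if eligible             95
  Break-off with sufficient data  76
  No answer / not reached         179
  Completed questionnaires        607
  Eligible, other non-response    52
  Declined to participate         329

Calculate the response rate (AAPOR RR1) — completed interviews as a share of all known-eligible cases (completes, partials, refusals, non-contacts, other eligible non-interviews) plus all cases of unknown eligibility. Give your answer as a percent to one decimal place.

Numerator → 607
Denom → 607 + 76 + 329 + 179 + 52 + 95 = 1338
RR1 = 607 / 1338 = 0.4537

45.4%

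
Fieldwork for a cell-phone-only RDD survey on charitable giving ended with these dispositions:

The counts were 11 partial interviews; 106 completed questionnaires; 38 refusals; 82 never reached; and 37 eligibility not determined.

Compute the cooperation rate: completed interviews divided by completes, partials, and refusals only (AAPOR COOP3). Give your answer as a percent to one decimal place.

Numerator → 106
Denom → 106 + 11 + 38 = 155
COOP3 = 106 / 155 = 0.6839

68.4%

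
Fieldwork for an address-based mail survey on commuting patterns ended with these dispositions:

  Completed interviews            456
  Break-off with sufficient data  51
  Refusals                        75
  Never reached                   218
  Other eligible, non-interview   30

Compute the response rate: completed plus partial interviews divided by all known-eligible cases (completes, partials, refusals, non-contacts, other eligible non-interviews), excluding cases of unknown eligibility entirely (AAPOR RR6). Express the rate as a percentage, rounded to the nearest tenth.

61.1%

Top → 456 + 51 = 507
Denominator → 456 + 51 + 75 + 218 + 30 = 830
RR6 = 507 / 830 = 0.6108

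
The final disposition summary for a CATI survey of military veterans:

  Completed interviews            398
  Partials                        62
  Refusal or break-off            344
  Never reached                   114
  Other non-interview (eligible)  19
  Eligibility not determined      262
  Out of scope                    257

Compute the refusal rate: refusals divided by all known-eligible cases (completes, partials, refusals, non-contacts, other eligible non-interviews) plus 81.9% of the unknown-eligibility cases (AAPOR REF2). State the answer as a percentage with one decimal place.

Top = 344
Eligible (known) = 398 + 62 + 344 + 114 + 19 = 937
e × U = 0.8190 × 262 = 214.58
Base = 937 + 214.58 = 1151.58
REF2 = 344 / 1151.58 = 0.2987

29.9%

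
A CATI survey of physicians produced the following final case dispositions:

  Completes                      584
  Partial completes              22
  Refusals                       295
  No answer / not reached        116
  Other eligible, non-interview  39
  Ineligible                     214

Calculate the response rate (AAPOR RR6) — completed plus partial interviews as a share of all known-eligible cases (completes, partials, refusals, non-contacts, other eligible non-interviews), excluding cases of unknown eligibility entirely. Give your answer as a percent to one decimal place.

57.4%

Num = 584 + 22 = 606
Base = 584 + 22 + 295 + 116 + 39 = 1056
RR6 = 606 / 1056 = 0.5739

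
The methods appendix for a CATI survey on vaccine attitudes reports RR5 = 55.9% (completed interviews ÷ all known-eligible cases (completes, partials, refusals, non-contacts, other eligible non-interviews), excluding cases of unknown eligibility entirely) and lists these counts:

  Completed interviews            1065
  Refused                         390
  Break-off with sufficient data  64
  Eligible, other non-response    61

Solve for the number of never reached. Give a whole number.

325

RR5 = 1065 / D = 0.559
D = 1065 / 0.559 = 1905.2
Other denominator terms total 1580
never reached = 1905.2 − 1580 ≈ 325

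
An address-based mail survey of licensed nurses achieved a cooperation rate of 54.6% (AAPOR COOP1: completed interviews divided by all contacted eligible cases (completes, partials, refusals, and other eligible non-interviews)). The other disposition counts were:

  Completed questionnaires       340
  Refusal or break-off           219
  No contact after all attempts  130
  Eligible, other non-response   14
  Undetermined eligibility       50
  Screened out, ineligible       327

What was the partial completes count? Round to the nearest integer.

COOP1 = 340 / D = 0.546
D = 340 / 0.546 = 622.7
Other denominator terms total 573
partial completes = 622.7 − 573 ≈ 50

50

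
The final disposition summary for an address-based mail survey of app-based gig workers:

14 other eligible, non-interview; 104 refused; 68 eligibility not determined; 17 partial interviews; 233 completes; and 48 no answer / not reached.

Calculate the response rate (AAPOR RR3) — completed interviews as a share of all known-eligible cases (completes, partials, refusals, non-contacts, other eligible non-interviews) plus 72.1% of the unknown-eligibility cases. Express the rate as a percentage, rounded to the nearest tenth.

50.1%

Numerator: 233
Determined eligible: 233 + 17 + 104 + 48 + 14 = 416
Eligible share of unknowns: 0.7210 × 68 = 49.03
Denom: 416 + 49.03 = 465.03
RR3 = 233 / 465.03 = 0.5010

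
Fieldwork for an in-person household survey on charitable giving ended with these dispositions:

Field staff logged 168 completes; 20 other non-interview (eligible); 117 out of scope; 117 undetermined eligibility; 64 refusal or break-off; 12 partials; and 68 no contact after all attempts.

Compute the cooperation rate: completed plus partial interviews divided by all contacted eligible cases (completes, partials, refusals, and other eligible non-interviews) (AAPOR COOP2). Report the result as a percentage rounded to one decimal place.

68.2%

Numerator → 168 + 12 = 180
Denom → 168 + 12 + 64 + 20 = 264
COOP2 = 180 / 264 = 0.6818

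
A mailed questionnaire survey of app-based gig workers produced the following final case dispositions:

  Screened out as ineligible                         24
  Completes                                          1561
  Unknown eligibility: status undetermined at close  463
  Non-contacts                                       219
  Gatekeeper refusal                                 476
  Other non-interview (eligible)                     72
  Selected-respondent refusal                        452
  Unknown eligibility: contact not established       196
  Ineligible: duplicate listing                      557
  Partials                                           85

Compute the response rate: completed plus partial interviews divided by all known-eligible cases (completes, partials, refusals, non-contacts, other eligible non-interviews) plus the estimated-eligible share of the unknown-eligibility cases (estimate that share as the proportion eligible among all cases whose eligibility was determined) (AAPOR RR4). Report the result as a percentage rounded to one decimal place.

48.2%

Declined to participate = 476 + 452 = 928
Undetermined eligibility = 196 + 463 = 659
Screened out, ineligible = 24 + 557 = 581
Top → 1561 + 85 = 1646
Determined eligible → 1561 + 85 + 928 + 219 + 72 = 2865
e = 2865 / (2865 + 581) = 2865 / 3446 = 0.8314
Estimated eligible among unknowns → 0.8314 × 659 = 547.89
Base → 2865 + 547.89 = 3412.89
RR4 = 1646 / 3412.89 = 0.4823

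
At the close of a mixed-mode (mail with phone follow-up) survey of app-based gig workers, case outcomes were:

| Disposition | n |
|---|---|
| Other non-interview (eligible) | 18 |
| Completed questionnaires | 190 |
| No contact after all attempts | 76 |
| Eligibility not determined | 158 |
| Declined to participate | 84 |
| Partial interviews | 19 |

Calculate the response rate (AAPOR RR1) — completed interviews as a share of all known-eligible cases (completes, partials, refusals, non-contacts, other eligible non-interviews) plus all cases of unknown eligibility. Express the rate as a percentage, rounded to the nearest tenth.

Num: 190
Denom: 190 + 19 + 84 + 76 + 18 + 158 = 545
RR1 = 190 / 545 = 0.3486

34.9%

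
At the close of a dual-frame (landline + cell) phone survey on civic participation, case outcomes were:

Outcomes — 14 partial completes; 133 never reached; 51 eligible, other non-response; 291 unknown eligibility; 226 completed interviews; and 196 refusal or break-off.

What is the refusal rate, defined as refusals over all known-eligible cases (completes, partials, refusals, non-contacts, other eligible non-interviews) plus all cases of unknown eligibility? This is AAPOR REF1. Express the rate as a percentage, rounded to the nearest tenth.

21.5%

Top: 196
Denominator: 226 + 14 + 196 + 133 + 51 + 291 = 911
REF1 = 196 / 911 = 0.2151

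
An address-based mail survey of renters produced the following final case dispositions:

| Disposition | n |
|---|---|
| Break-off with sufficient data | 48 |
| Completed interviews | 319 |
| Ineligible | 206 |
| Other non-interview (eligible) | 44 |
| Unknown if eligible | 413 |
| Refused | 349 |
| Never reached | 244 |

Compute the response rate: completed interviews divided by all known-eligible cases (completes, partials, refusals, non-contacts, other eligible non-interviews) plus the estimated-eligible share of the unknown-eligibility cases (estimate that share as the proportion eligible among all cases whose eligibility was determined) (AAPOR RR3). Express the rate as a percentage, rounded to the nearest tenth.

Numerator → 319
Known eligible → 319 + 48 + 349 + 244 + 44 = 1004
e = 1004 / (1004 + 206) = 1004 / 1210 = 0.8298
Eligible share of unknowns → 0.8298 × 413 = 342.71
Base → 1004 + 342.71 = 1346.71
RR3 = 319 / 1346.71 = 0.2369

23.7%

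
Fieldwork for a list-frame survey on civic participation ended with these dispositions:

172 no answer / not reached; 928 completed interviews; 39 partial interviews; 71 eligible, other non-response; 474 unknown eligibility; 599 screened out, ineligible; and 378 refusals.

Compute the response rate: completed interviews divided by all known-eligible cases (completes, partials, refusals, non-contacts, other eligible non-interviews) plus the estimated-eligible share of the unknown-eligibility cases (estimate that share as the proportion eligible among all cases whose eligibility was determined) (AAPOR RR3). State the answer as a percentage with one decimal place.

Top: 928
Determined eligible: 928 + 39 + 378 + 172 + 71 = 1588
e = 1588 / (1588 + 599) = 1588 / 2187 = 0.7261
Eligible share of unknowns: 0.7261 × 474 = 344.17
Denominator: 1588 + 344.17 = 1932.17
RR3 = 928 / 1932.17 = 0.4803

48.0%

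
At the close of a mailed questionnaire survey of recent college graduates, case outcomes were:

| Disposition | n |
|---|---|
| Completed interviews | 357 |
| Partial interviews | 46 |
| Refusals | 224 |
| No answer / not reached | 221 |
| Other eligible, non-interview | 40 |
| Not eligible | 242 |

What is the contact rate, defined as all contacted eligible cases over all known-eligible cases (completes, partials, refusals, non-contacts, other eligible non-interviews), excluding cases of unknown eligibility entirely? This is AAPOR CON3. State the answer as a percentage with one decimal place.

75.1%

Num: 357 + 46 + 224 + 40 = 667
Denominator: 357 + 46 + 224 + 221 + 40 = 888
CON3 = 667 / 888 = 0.7511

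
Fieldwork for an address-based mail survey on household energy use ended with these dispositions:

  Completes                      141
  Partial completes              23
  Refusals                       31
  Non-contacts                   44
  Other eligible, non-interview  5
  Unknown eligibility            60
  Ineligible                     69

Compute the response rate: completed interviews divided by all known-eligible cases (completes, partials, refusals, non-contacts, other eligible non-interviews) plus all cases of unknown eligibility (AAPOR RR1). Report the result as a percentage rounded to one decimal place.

46.4%

Top → 141
Denominator → 141 + 23 + 31 + 44 + 5 + 60 = 304
RR1 = 141 / 304 = 0.4638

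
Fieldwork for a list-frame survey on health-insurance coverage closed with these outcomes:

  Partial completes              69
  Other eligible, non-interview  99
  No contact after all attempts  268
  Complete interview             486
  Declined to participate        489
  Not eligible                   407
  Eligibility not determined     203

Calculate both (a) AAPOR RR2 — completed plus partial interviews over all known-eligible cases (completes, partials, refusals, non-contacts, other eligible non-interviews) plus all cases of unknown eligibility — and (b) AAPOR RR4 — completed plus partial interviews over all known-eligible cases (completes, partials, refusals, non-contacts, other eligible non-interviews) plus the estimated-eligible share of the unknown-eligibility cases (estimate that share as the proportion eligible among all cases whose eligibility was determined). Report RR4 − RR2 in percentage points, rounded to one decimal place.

1.0

Numerator → 486 + 69 = 555
Base → 486 + 69 + 489 + 268 + 99 + 203 = 1614
RR2 = 555 / 1614 = 0.3439
Known eligible → 486 + 69 + 489 + 268 + 99 = 1411
e = 1411 / (1411 + 407) = 1411 / 1818 = 0.7761
Eligible share of unknowns → 0.7761 × 203 = 157.55
Base → 1411 + 157.55 = 1568.55
RR4 = 555 / 1568.55 = 0.3538
Difference = 35.38 − 34.39 = 0.99 percentage points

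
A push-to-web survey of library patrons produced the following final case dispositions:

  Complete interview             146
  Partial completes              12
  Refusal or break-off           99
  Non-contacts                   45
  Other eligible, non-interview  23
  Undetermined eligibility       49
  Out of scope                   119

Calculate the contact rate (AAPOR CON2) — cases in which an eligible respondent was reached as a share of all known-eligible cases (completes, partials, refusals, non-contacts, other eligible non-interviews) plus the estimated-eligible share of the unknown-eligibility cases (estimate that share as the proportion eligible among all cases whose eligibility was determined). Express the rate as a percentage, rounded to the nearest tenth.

77.6%

Num → 146 + 12 + 99 + 23 = 280
Eligible (known) → 146 + 12 + 99 + 45 + 23 = 325
e = 325 / (325 + 119) = 325 / 444 = 0.7320
e × U → 0.7320 × 49 = 35.87
Denom → 325 + 35.87 = 360.87
CON2 = 280 / 360.87 = 0.7759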